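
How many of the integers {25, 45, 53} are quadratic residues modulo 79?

(25/79) = +1 → QR.
(45/79) = +1 → QR.
(53/79) = -1 → non-residue.
Total quadratic residues among the 3: 2.

2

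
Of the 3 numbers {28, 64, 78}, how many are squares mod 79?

1

(28/79) = -1 → non-residue.
(64/79) = +1 → QR.
(78/79) = -1 → non-residue.
Total quadratic residues among the 3: 1.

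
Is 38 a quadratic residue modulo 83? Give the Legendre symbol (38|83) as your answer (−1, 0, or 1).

1

Pull out 2: since 83 ≡ 3 (mod 8), (2/83) = -1.
Reciprocity: 19 ≡ 3 and 83 ≡ 3 (mod 4), so (19/83) = −(83/19).
Reduce top mod 19: now compute (7/19).
Reciprocity: 7 ≡ 3 and 19 ≡ 3 (mod 4), so (7/19) = −(19/7).
Reduce top mod 7: now compute (5/7).
Reciprocity: 5 ≡ 1 and 7 ≡ 3 (mod 4), so (5/7) = +(7/5).
Reduce top mod 5: now compute (2/5).
Pull out 2: since 5 ≡ 5 (mod 8), (2/5) = -1.
Reached (1/5) = 1. Collecting the sign flips along the way, the symbol is +1.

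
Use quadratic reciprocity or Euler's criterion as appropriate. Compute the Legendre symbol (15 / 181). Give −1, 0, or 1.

Euler's criterion: (15/181) ≡ 15^90 (mod 181).
15^2 ≡ 44 (mod 181)
15^4 ≡ 126 (mod 181)
15^8 ≡ 129 (mod 181)
15^16 ≡ 170 (mod 181)
15^32 ≡ 121 (mod 181)
15^64 ≡ 161 (mod 181)
15^90 = 15^(64+16+8+2) ≡ 1 (mod 181).
Result is 1, so (15/181) = 1.

1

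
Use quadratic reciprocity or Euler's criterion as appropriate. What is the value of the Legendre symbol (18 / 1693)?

-1

Pull out 2: since 1693 ≡ 5 (mod 8), (2/1693) = -1.
Reciprocity: 9 ≡ 1 and 1693 ≡ 1 (mod 4), so (9/1693) = +(1693/9).
Reduce top mod 9: now compute (1/9).
Reached (1/9) = 1. Collecting the sign flips along the way, the symbol is -1.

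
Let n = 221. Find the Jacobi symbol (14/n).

Pull out 2: since 221 ≡ 5 (mod 8), (2/221) = -1.
Reciprocity: 7 ≡ 3 and 221 ≡ 1 (mod 4), so (7/221) = +(221/7).
Reduce top mod 7: now compute (4/7).
Pull out 2^2: since 7 ≡ 7 (mod 8), (2/7) = +1, so (2/7)^2 = +1.
Reached (1/7) = 1. Collecting the sign flips along the way, the symbol is -1.

-1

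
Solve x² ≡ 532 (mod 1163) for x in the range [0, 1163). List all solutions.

Since 1163 ≡ 3 (mod 4), a square root of 532 is 532^((1163+1)/4) = 532^291 mod 1163.
Repeated squaring: 532^2≡415, 532^4≡101, 532^8≡897, 532^16≡976, 532^32≡79, 532^64≡426, 532^128≡48, 532^256≡1141 (mod 1163).
532^291 = 532^(256+32+2+1) ≡ 1091 (mod 1163).
Check: 1091² = 1190281 ≡ 532 (mod 1163). The two roots are 72 and 1091.

72, 1091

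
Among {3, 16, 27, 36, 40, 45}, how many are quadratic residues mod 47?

(3/47) = +1 → QR.
(16/47) = +1 → QR.
(27/47) = +1 → QR.
(36/47) = +1 → QR.
(40/47) = -1 → non-residue.
(45/47) = -1 → non-residue.
Total quadratic residues among the 6: 4.

4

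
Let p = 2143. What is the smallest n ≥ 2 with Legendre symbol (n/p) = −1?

3

(2/2143) = +1, so 2 is a residue.
(3/2143) = −1, so 3 is the smallest positive non-residue mod 2143.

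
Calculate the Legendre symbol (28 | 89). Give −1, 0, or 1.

-1

Euler's criterion: (28/89) ≡ 28^44 (mod 89).
28^2 ≡ 72 (mod 89)
28^4 ≡ 22 (mod 89)
28^8 ≡ 39 (mod 89)
28^16 ≡ 8 (mod 89)
28^32 ≡ 64 (mod 89)
28^44 = 28^(32+8+4) ≡ 88 (mod 89).
Result is 88 ≡ −1, so (28/89) = −1.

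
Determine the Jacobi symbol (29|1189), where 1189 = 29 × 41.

Reciprocity: 29 ≡ 1 and 1189 ≡ 1 (mod 4), so (29/1189) = +(1189/29).
Reduce top mod 29: now compute (0/29).
Top reduces to 0: gcd > 1, so the symbol is 0.

0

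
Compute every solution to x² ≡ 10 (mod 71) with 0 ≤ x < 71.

Since 71 ≡ 3 (mod 4), a square root of 10 is 10^((71+1)/4) = 10^18 mod 71.
Repeated squaring: 10^2≡29, 10^4≡60, 10^8≡50, 10^16≡15 (mod 71).
10^18 = 10^(16+2) ≡ 9 (mod 71).
Check: 9² = 81 ≡ 10 (mod 71). The two roots are 9 and 62.

9, 62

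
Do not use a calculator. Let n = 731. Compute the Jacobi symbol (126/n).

Pull out 2: since 731 ≡ 3 (mod 8), (2/731) = -1.
Reciprocity: 63 ≡ 3 and 731 ≡ 3 (mod 4), so (63/731) = −(731/63).
Reduce top mod 63: now compute (38/63).
Pull out 2: since 63 ≡ 7 (mod 8), (2/63) = +1.
Reciprocity: 19 ≡ 3 and 63 ≡ 3 (mod 4), so (19/63) = −(63/19).
Reduce top mod 19: now compute (6/19).
Pull out 2: since 19 ≡ 3 (mod 8), (2/19) = -1.
Reciprocity: 3 ≡ 3 and 19 ≡ 3 (mod 4), so (3/19) = −(19/3).
Reduce top mod 3: now compute (1/3).
Reached (1/3) = 1. Collecting the sign flips along the way, the symbol is -1.

-1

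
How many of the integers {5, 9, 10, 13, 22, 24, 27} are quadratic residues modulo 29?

5

(5/29) = +1 → QR.
(9/29) = +1 → QR.
(10/29) = -1 → non-residue.
(13/29) = +1 → QR.
(22/29) = +1 → QR.
(24/29) = +1 → QR.
(27/29) = -1 → non-residue.
Total quadratic residues among the 7: 5.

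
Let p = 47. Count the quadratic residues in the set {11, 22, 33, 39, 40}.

0

(11/47) = -1 → non-residue.
(22/47) = -1 → non-residue.
(33/47) = -1 → non-residue.
(39/47) = -1 → non-residue.
(40/47) = -1 → non-residue.
Total quadratic residues among the 5: 0.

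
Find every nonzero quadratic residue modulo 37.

Square k = 1,…,18 (k and 37−k give the same square):
1²=1, 2²=4, 3²=9, 4²=16, 5²=25, 6²=36, 7²≡12, 8²≡27, 9²≡7, 10²≡26, 11²≡10, 12²≡33, 13²≡21, 14²≡11, 15²≡3, 16²≡34, 17²≡30, 18²≡28 (mod 37).
So the quadratic residues mod 37 are {1, 3, 4, 7, 9, 10, 11, 12, 16, 21, 25, 26, 27, 28, 30, 33, 34, 36}.

1, 3, 4, 7, 9, 10, 11, 12, 16, 21, 25, 26, 27, 28, 30, 33, 34, 36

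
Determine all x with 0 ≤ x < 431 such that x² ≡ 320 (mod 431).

155, 276

Since 431 ≡ 3 (mod 4), a square root of 320 is 320^((431+1)/4) = 320^108 mod 431.
Repeated squaring: 320^2≡253, 320^4≡221, 320^8≡138, 320^16≡80, 320^32≡366, 320^64≡346 (mod 431).
320^108 = 320^(64+32+8+4) ≡ 276 (mod 431).
Check: 276² = 76176 ≡ 320 (mod 431). The two roots are 155 and 276.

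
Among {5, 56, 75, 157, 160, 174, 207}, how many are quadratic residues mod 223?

(5/223) = -1 → non-residue.
(56/223) = +1 → QR.
(75/223) = -1 → non-residue.
(157/223) = -1 → non-residue.
(160/223) = -1 → non-residue.
(174/223) = -1 → non-residue.
(207/223) = -1 → non-residue.
Total quadratic residues among the 7: 1.

1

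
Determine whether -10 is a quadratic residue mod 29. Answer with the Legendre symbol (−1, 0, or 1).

Euler's criterion: (-10/29) ≡ 19^14 (mod 29).
19^2 ≡ 13 (mod 29)
19^4 ≡ 24 (mod 29)
19^8 ≡ 25 (mod 29)
19^14 = 19^(8+4+2) ≡ 28 (mod 29).
Result is 28 ≡ −1, so (-10/29) = −1.

-1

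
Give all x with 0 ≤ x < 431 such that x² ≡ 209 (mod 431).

Since 431 ≡ 3 (mod 4), a square root of 209 is 209^((431+1)/4) = 209^108 mod 431.
Repeated squaring: 209^2≡150, 209^4≡88, 209^8≡417, 209^16≡196, 209^32≡57, 209^64≡232 (mod 431).
209^108 = 209^(64+32+8+4) ≡ 263 (mod 431).
Check: 263² = 69169 ≡ 209 (mod 431). The two roots are 168 and 263.

168, 263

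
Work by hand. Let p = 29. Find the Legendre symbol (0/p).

0

Top reduces to 0: gcd > 1, so the symbol is 0.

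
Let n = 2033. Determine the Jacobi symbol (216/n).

Pull out 2^3: since 2033 ≡ 1 (mod 8), (2/2033) = +1, so (2/2033)^3 = +1.
Reciprocity: 27 ≡ 3 and 2033 ≡ 1 (mod 4), so (27/2033) = +(2033/27).
Reduce top mod 27: now compute (8/27).
Pull out 2^3: since 27 ≡ 3 (mod 8), (2/27) = -1, so (2/27)^3 = -1.
Reached (1/27) = 1. Collecting the sign flips along the way, the symbol is -1.

-1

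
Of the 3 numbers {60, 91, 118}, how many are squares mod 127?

1

(60/127) = +1 → QR.
(91/127) = -1 → non-residue.
(118/127) = -1 → non-residue.
Total quadratic residues among the 3: 1.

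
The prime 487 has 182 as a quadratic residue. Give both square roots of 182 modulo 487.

34, 453

Since 487 ≡ 3 (mod 4), a square root of 182 is 182^((487+1)/4) = 182^122 mod 487.
Repeated squaring: 182^2≡8, 182^4≡64, 182^8≡200, 182^16≡66, 182^32≡460, 182^64≡242 (mod 487).
182^122 = 182^(64+32+16+8+2) ≡ 453 (mod 487).
Check: 453² = 205209 ≡ 182 (mod 487). The two roots are 34 and 453.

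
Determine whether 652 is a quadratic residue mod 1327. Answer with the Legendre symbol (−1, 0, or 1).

1

Pull out 2^2: since 1327 ≡ 7 (mod 8), (2/1327) = +1, so (2/1327)^2 = +1.
Reciprocity: 163 ≡ 3 and 1327 ≡ 3 (mod 4), so (163/1327) = −(1327/163).
Reduce top mod 163: now compute (23/163).
Reciprocity: 23 ≡ 3 and 163 ≡ 3 (mod 4), so (23/163) = −(163/23).
Reduce top mod 23: now compute (2/23).
Pull out 2: since 23 ≡ 7 (mod 8), (2/23) = +1.
Reached (1/23) = 1. Collecting the sign flips along the way, the symbol is +1.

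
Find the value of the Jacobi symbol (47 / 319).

Reciprocity: 47 ≡ 3 and 319 ≡ 3 (mod 4), so (47/319) = −(319/47).
Reduce top mod 47: now compute (37/47).
Reciprocity: 37 ≡ 1 and 47 ≡ 3 (mod 4), so (37/47) = +(47/37).
Reduce top mod 37: now compute (10/37).
Pull out 2: since 37 ≡ 5 (mod 8), (2/37) = -1.
Reciprocity: 5 ≡ 1 and 37 ≡ 1 (mod 4), so (5/37) = +(37/5).
Reduce top mod 5: now compute (2/5).
Pull out 2: since 5 ≡ 5 (mod 8), (2/5) = -1.
Reached (1/5) = 1. Collecting the sign flips along the way, the symbol is -1.

-1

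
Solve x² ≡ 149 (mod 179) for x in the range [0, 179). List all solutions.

68, 111

Since 179 ≡ 3 (mod 4), a square root of 149 is 149^((179+1)/4) = 149^45 mod 179.
Repeated squaring: 149^2≡5, 149^4≡25, 149^8≡88, 149^16≡47, 149^32≡61 (mod 179).
149^45 = 149^(32+8+4+1) ≡ 68 (mod 179).
Check: 68² = 4624 ≡ 149 (mod 179). The two roots are 68 and 111.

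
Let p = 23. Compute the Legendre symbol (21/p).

Euler's criterion: (21/23) ≡ 21^11 (mod 23).
21^2 ≡ 4 (mod 23)
21^4 ≡ 16 (mod 23)
21^8 ≡ 3 (mod 23)
21^11 = 21^(8+2+1) ≡ 22 (mod 23).
Result is 22 ≡ −1, so (21/23) = −1.

-1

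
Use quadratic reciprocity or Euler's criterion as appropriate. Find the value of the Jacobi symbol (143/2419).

1

Reciprocity: 143 ≡ 3 and 2419 ≡ 3 (mod 4), so (143/2419) = −(2419/143).
Reduce top mod 143: now compute (131/143).
Reciprocity: 131 ≡ 3 and 143 ≡ 3 (mod 4), so (131/143) = −(143/131).
Reduce top mod 131: now compute (12/131).
Pull out 2^2: since 131 ≡ 3 (mod 8), (2/131) = -1, so (2/131)^2 = +1.
Reciprocity: 3 ≡ 3 and 131 ≡ 3 (mod 4), so (3/131) = −(131/3).
Reduce top mod 3: now compute (2/3).
Pull out 2: since 3 ≡ 3 (mod 8), (2/3) = -1.
Reached (1/3) = 1. Collecting the sign flips along the way, the symbol is +1.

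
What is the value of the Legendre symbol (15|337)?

-1

Euler's criterion: (15/337) ≡ 15^168 (mod 337).
15^2 ≡ 225 (mod 337)
15^4 ≡ 75 (mod 337)
15^8 ≡ 233 (mod 337)
15^16 ≡ 32 (mod 337)
15^32 ≡ 13 (mod 337)
15^64 ≡ 169 (mod 337)
15^128 ≡ 253 (mod 337)
15^168 = 15^(128+32+8) ≡ 336 (mod 337).
Result is 336 ≡ −1, so (15/337) = −1.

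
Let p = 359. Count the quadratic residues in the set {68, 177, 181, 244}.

2

(68/359) = +1 → QR.
(177/359) = -1 → non-residue.
(181/359) = +1 → QR.
(244/359) = -1 → non-residue.
Total quadratic residues among the 4: 2.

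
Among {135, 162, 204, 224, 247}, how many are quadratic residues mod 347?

1

(135/347) = -1 → non-residue.
(162/347) = -1 → non-residue.
(204/347) = -1 → non-residue.
(224/347) = +1 → QR.
(247/347) = -1 → non-residue.
Total quadratic residues among the 5: 1.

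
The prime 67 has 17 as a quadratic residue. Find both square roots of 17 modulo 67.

Since 67 ≡ 3 (mod 4), a square root of 17 is 17^((67+1)/4) = 17^17 mod 67.
Repeated squaring: 17^2≡21, 17^4≡39, 17^8≡47, 17^16≡65 (mod 67).
17^17 = 17^(16+1) ≡ 33 (mod 67).
Check: 33² = 1089 ≡ 17 (mod 67). The two roots are 33 and 34.

33, 34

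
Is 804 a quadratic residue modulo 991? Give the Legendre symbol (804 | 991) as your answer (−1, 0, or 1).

Pull out 2^2: since 991 ≡ 7 (mod 8), (2/991) = +1, so (2/991)^2 = +1.
Reciprocity: 201 ≡ 1 and 991 ≡ 3 (mod 4), so (201/991) = +(991/201).
Reduce top mod 201: now compute (187/201).
Reciprocity: 187 ≡ 3 and 201 ≡ 1 (mod 4), so (187/201) = +(201/187).
Reduce top mod 187: now compute (14/187).
Pull out 2: since 187 ≡ 3 (mod 8), (2/187) = -1.
Reciprocity: 7 ≡ 3 and 187 ≡ 3 (mod 4), so (7/187) = −(187/7).
Reduce top mod 7: now compute (5/7).
Reciprocity: 5 ≡ 1 and 7 ≡ 3 (mod 4), so (5/7) = +(7/5).
Reduce top mod 5: now compute (2/5).
Pull out 2: since 5 ≡ 5 (mod 8), (2/5) = -1.
Reached (1/5) = 1. Collecting the sign flips along the way, the symbol is -1.

-1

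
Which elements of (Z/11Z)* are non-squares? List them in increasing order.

2 6 7 8 10

Square k = 1,…,5 (k and 11−k give the same square):
1²=1, 2²=4, 3²=9, 4²≡5, 5²≡3 (mod 11).
The residues are {1, 3, 4, 5, 9}; the non-residues are the remaining 5 nonzero classes.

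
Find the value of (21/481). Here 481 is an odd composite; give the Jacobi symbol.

-1

Reciprocity: 21 ≡ 1 and 481 ≡ 1 (mod 4), so (21/481) = +(481/21).
Reduce top mod 21: now compute (19/21).
Reciprocity: 19 ≡ 3 and 21 ≡ 1 (mod 4), so (19/21) = +(21/19).
Reduce top mod 19: now compute (2/19).
Pull out 2: since 19 ≡ 3 (mod 8), (2/19) = -1.
Reached (1/19) = 1. Collecting the sign flips along the way, the symbol is -1.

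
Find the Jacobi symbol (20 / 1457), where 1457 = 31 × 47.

-1

Pull out 2^2: since 1457 ≡ 1 (mod 8), (2/1457) = +1, so (2/1457)^2 = +1.
Reciprocity: 5 ≡ 1 and 1457 ≡ 1 (mod 4), so (5/1457) = +(1457/5).
Reduce top mod 5: now compute (2/5).
Pull out 2: since 5 ≡ 5 (mod 8), (2/5) = -1.
Reached (1/5) = 1. Collecting the sign flips along the way, the symbol is -1.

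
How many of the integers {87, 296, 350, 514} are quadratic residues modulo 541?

2

(87/541) = -1 → non-residue.
(296/541) = +1 → QR.
(350/541) = -1 → non-residue.
(514/541) = +1 → QR.
Total quadratic residues among the 4: 2.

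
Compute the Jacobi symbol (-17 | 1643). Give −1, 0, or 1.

First reduce: -17 ≡ 1626 (mod 1643).
Pull out 2: since 1643 ≡ 3 (mod 8), (2/1643) = -1.
Reciprocity: 813 ≡ 1 and 1643 ≡ 3 (mod 4), so (813/1643) = +(1643/813).
Reduce top mod 813: now compute (17/813).
Reciprocity: 17 ≡ 1 and 813 ≡ 1 (mod 4), so (17/813) = +(813/17).
Reduce top mod 17: now compute (14/17).
Pull out 2: since 17 ≡ 1 (mod 8), (2/17) = +1.
Reciprocity: 7 ≡ 3 and 17 ≡ 1 (mod 4), so (7/17) = +(17/7).
Reduce top mod 7: now compute (3/7).
Reciprocity: 3 ≡ 3 and 7 ≡ 3 (mod 4), so (3/7) = −(7/3).
Reduce top mod 3: now compute (1/3).
Reached (1/3) = 1. Collecting the sign flips along the way, the symbol is +1.

1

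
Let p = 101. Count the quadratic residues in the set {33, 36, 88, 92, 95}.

(33/101) = +1 → QR.
(36/101) = +1 → QR.
(88/101) = +1 → QR.
(92/101) = +1 → QR.
(95/101) = +1 → QR.
Total quadratic residues among the 5: 5.

5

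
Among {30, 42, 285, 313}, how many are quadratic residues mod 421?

1

(30/421) = -1 → non-residue.
(42/421) = -1 → non-residue.
(285/421) = -1 → non-residue.
(313/421) = +1 → QR.
Total quadratic residues among the 4: 1.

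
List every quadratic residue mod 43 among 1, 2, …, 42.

1,4,6,9,10,11,13,14,15,16,17,21,23,24,25,31,35,36,38,40,41

Square k = 1,…,21 (k and 43−k give the same square):
1²=1, 2²=4, 3²=9, 4²=16, 5²=25, 6²=36, 7²≡6, 8²≡21, 9²≡38, 10²≡14, 11²≡35, 12²≡15, 13²≡40, 14²≡24, 15²≡10, 16²≡41, 17²≡31, 18²≡23, 19²≡17, 20²≡13, 21²≡11 (mod 43).
So the quadratic residues mod 43 are {1, 4, 6, 9, 10, 11, 13, 14, 15, 16, 17, 21, 23, 24, 25, 31, 35, 36, 38, 40, 41}.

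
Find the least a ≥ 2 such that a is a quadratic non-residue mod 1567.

(2/1567) = +1, so 2 is a residue.
(3/1567) = −1, so 3 is the smallest positive non-residue mod 1567.

3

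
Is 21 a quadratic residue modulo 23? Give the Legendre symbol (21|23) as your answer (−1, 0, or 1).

Reciprocity: 21 ≡ 1 and 23 ≡ 3 (mod 4), so (21/23) = +(23/21).
Reduce top mod 21: now compute (2/21).
Pull out 2: since 21 ≡ 5 (mod 8), (2/21) = -1.
Reached (1/21) = 1. Collecting the sign flips along the way, the symbol is -1.

-1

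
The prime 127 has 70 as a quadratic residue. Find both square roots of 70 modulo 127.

18, 109

Since 127 ≡ 3 (mod 4), a square root of 70 is 70^((127+1)/4) = 70^32 mod 127.
Repeated squaring: 70^2≡74, 70^4≡15, 70^8≡98, 70^16≡79, 70^32≡18 (mod 127).
70^32 = 70^(32) ≡ 18 (mod 127).
Check: 18² = 324 ≡ 70 (mod 127). The two roots are 18 and 109.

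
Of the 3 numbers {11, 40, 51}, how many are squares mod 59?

(11/59) = -1 → non-residue.
(40/59) = -1 → non-residue.
(51/59) = +1 → QR.
Total quadratic residues among the 3: 1.

1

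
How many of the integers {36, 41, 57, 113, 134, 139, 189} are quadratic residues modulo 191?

2

(36/191) = +1 → QR.
(41/191) = -1 → non-residue.
(57/191) = -1 → non-residue.
(113/191) = -1 → non-residue.
(134/191) = +1 → QR.
(139/191) = -1 → non-residue.
(189/191) = -1 → non-residue.
Total quadratic residues among the 7: 2.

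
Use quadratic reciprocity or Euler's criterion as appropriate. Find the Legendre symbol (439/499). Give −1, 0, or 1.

Euler's criterion: (439/499) ≡ 439^249 (mod 499).
439^2 ≡ 107 (mod 499)
439^4 ≡ 471 (mod 499)
439^8 ≡ 285 (mod 499)
439^16 ≡ 387 (mod 499)
439^32 ≡ 69 (mod 499)
439^64 ≡ 270 (mod 499)
439^128 ≡ 46 (mod 499)
439^249 = 439^(128+64+32+16+8+1) ≡ 1 (mod 499).
Result is 1, so (439/499) = 1.

1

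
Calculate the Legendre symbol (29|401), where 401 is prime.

1

Euler's criterion: (29/401) ≡ 29^200 (mod 401).
29^2 ≡ 39 (mod 401)
29^4 ≡ 318 (mod 401)
29^8 ≡ 72 (mod 401)
29^16 ≡ 372 (mod 401)
29^32 ≡ 39 (mod 401)
29^64 ≡ 318 (mod 401)
29^128 ≡ 72 (mod 401)
29^200 = 29^(128+64+8) ≡ 1 (mod 401).
Result is 1, so (29/401) = 1.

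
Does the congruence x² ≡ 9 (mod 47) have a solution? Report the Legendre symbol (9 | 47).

1

Reciprocity: 9 ≡ 1 and 47 ≡ 3 (mod 4), so (9/47) = +(47/9).
Reduce top mod 9: now compute (2/9).
Pull out 2: since 9 ≡ 1 (mod 8), (2/9) = +1.
Reached (1/9) = 1. Collecting the sign flips along the way, the symbol is +1.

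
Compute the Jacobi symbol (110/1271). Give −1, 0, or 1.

1

Pull out 2: since 1271 ≡ 7 (mod 8), (2/1271) = +1.
Reciprocity: 55 ≡ 3 and 1271 ≡ 3 (mod 4), so (55/1271) = −(1271/55).
Reduce top mod 55: now compute (6/55).
Pull out 2: since 55 ≡ 7 (mod 8), (2/55) = +1.
Reciprocity: 3 ≡ 3 and 55 ≡ 3 (mod 4), so (3/55) = −(55/3).
Reduce top mod 3: now compute (1/3).
Reached (1/3) = 1. Collecting the sign flips along the way, the symbol is +1.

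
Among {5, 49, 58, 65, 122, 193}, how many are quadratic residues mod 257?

4

(5/257) = -1 → non-residue.
(49/257) = +1 → QR.
(58/257) = +1 → QR.
(65/257) = -1 → non-residue.
(122/257) = +1 → QR.
(193/257) = +1 → QR.
Total quadratic residues among the 6: 4.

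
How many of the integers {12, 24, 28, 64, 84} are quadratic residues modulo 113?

2

(12/113) = -1 → non-residue.
(24/113) = -1 → non-residue.
(28/113) = +1 → QR.
(64/113) = +1 → QR.
(84/113) = -1 → non-residue.
Total quadratic residues among the 5: 2.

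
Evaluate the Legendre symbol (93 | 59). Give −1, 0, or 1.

-1

First reduce: 93 ≡ 34 (mod 59).
Pull out 2: since 59 ≡ 3 (mod 8), (2/59) = -1.
Reciprocity: 17 ≡ 1 and 59 ≡ 3 (mod 4), so (17/59) = +(59/17).
Reduce top mod 17: now compute (8/17).
Pull out 2^3: since 17 ≡ 1 (mod 8), (2/17) = +1, so (2/17)^3 = +1.
Reached (1/17) = 1. Collecting the sign flips along the way, the symbol is -1.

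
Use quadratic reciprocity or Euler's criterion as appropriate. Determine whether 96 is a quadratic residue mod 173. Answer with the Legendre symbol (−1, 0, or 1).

Pull out 2^5: since 173 ≡ 5 (mod 8), (2/173) = -1, so (2/173)^5 = -1.
Reciprocity: 3 ≡ 3 and 173 ≡ 1 (mod 4), so (3/173) = +(173/3).
Reduce top mod 3: now compute (2/3).
Pull out 2: since 3 ≡ 3 (mod 8), (2/3) = -1.
Reached (1/3) = 1. Collecting the sign flips along the way, the symbol is +1.

1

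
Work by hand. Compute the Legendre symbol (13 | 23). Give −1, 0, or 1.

1

Reciprocity: 13 ≡ 1 and 23 ≡ 3 (mod 4), so (13/23) = +(23/13).
Reduce top mod 13: now compute (10/13).
Pull out 2: since 13 ≡ 5 (mod 8), (2/13) = -1.
Reciprocity: 5 ≡ 1 and 13 ≡ 1 (mod 4), so (5/13) = +(13/5).
Reduce top mod 5: now compute (3/5).
Reciprocity: 3 ≡ 3 and 5 ≡ 1 (mod 4), so (3/5) = +(5/3).
Reduce top mod 3: now compute (2/3).
Pull out 2: since 3 ≡ 3 (mod 8), (2/3) = -1.
Reached (1/3) = 1. Collecting the sign flips along the way, the symbol is +1.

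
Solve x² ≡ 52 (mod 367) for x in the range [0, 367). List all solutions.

Since 367 ≡ 3 (mod 4), a square root of 52 is 52^((367+1)/4) = 52^92 mod 367.
Repeated squaring: 52^2≡135, 52^4≡242, 52^8≡211, 52^16≡114, 52^32≡151, 52^64≡47 (mod 367).
52^92 = 52^(64+16+8+4) ≡ 137 (mod 367).
Check: 137² = 18769 ≡ 52 (mod 367). The two roots are 137 and 230.

137, 230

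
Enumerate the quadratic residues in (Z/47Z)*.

Square k = 1,…,23 (k and 47−k give the same square):
1²=1, 2²=4, 3²=9, 4²=16, 5²=25, 6²=36, 7²≡2, 8²≡17, 9²≡34, 10²≡6, 11²≡27, 12²≡3, 13²≡28, 14²≡8, 15²≡37, 16²≡21, 17²≡7, 18²≡42, 19²≡32, 20²≡24, 21²≡18, 22²≡14, 23²≡12 (mod 47).
So the quadratic residues mod 47 are {1, 2, 3, 4, 6, 7, 8, 9, 12, 14, 16, 17, 18, 21, 24, 25, 27, 28, 32, 34, 36, 37, 42}.

1 2 3 4 6 7 8 9 12 14 16 17 18 21 24 25 27 28 32 34 36 37 42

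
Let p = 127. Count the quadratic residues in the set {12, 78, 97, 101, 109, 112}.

(12/127) = -1 → non-residue.
(78/127) = -1 → non-residue.
(97/127) = -1 → non-residue.
(101/127) = -1 → non-residue.
(109/127) = -1 → non-residue.
(112/127) = -1 → non-residue.
Total quadratic residues among the 6: 0.

0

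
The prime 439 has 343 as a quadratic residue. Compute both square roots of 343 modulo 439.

162, 277

Since 439 ≡ 3 (mod 4), a square root of 343 is 343^((439+1)/4) = 343^110 mod 439.
Repeated squaring: 343^2≡436, 343^4≡9, 343^8≡81, 343^16≡415, 343^32≡137, 343^64≡331 (mod 439).
343^110 = 343^(64+32+8+4+2) ≡ 162 (mod 439).
Check: 162² = 26244 ≡ 343 (mod 439). The two roots are 162 and 277.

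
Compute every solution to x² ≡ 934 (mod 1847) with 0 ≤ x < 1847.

Since 1847 ≡ 3 (mod 4), a square root of 934 is 934^((1847+1)/4) = 934^462 mod 1847.
Repeated squaring: 934^2≡572, 934^4≡265, 934^8≡39, 934^16≡1521, 934^32≡997, 934^64≡323, 934^128≡897, 934^256≡1164 (mod 1847).
934^462 = 934^(256+128+64+8+4+2) ≡ 579 (mod 1847).
Check: 579² = 335241 ≡ 934 (mod 1847). The two roots are 579 and 1268.

579, 1268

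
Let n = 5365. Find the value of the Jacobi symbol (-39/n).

1

First reduce: -39 ≡ 5326 (mod 5365).
Pull out 2: since 5365 ≡ 5 (mod 8), (2/5365) = -1.
Reciprocity: 2663 ≡ 3 and 5365 ≡ 1 (mod 4), so (2663/5365) = +(5365/2663).
Reduce top mod 2663: now compute (39/2663).
Reciprocity: 39 ≡ 3 and 2663 ≡ 3 (mod 4), so (39/2663) = −(2663/39).
Reduce top mod 39: now compute (11/39).
Reciprocity: 11 ≡ 3 and 39 ≡ 3 (mod 4), so (11/39) = −(39/11).
Reduce top mod 11: now compute (6/11).
Pull out 2: since 11 ≡ 3 (mod 8), (2/11) = -1.
Reciprocity: 3 ≡ 3 and 11 ≡ 3 (mod 4), so (3/11) = −(11/3).
Reduce top mod 3: now compute (2/3).
Pull out 2: since 3 ≡ 3 (mod 8), (2/3) = -1.
Reached (1/3) = 1. Collecting the sign flips along the way, the symbol is +1.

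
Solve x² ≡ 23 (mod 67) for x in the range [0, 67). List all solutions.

31, 36

Since 67 ≡ 3 (mod 4), a square root of 23 is 23^((67+1)/4) = 23^17 mod 67.
Repeated squaring: 23^2≡60, 23^4≡49, 23^8≡56, 23^16≡54 (mod 67).
23^17 = 23^(16+1) ≡ 36 (mod 67).
Check: 36² = 1296 ≡ 23 (mod 67). The two roots are 31 and 36.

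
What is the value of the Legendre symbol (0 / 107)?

0

Top reduces to 0: gcd > 1, so the symbol is 0.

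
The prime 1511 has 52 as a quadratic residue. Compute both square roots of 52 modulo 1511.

Since 1511 ≡ 3 (mod 4), a square root of 52 is 52^((1511+1)/4) = 52^378 mod 1511.
Repeated squaring: 52^2≡1193, 52^4≡1398, 52^8≡681, 52^16≡1395, 52^32≡1368, 52^64≡806, 52^128≡1417, 52^256≡1281 (mod 1511).
52^378 = 52^(256+64+32+16+8+2) ≡ 255 (mod 1511).
Check: 255² = 65025 ≡ 52 (mod 1511). The two roots are 255 and 1256.

255, 1256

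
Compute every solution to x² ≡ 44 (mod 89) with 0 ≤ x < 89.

89 ≡ 1 (mod 4), so we find a root by search.
Trying successive values, 20² = 400 ≡ 44 (mod 89). The other root is 89 − 20 = 69.

20, 69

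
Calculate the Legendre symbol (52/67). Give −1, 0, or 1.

Euler's criterion: (52/67) ≡ 52^33 (mod 67).
52^2 ≡ 24 (mod 67)
52^4 ≡ 40 (mod 67)
52^8 ≡ 59 (mod 67)
52^16 ≡ 64 (mod 67)
52^32 ≡ 9 (mod 67)
52^33 = 52^(32+1) ≡ 66 (mod 67).
Result is 66 ≡ −1, so (52/67) = −1.

-1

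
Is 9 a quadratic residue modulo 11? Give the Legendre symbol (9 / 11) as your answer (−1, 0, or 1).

1

Euler's criterion: (9/11) ≡ 9^5 (mod 11).
9^2 ≡ 4 (mod 11)
9^4 ≡ 5 (mod 11)
9^5 = 9^(4+1) ≡ 1 (mod 11).
Result is 1, so (9/11) = 1.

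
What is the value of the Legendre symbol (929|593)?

First reduce: 929 ≡ 336 (mod 593).
Pull out 2^4: since 593 ≡ 1 (mod 8), (2/593) = +1, so (2/593)^4 = +1.
Reciprocity: 21 ≡ 1 and 593 ≡ 1 (mod 4), so (21/593) = +(593/21).
Reduce top mod 21: now compute (5/21).
Reciprocity: 5 ≡ 1 and 21 ≡ 1 (mod 4), so (5/21) = +(21/5).
Reduce top mod 5: now compute (1/5).
Reached (1/5) = 1. Collecting the sign flips along the way, the symbol is +1.

1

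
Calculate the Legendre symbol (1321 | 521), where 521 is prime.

First reduce: 1321 ≡ 279 (mod 521).
Reciprocity: 279 ≡ 3 and 521 ≡ 1 (mod 4), so (279/521) = +(521/279).
Reduce top mod 279: now compute (242/279).
Pull out 2: since 279 ≡ 7 (mod 8), (2/279) = +1.
Reciprocity: 121 ≡ 1 and 279 ≡ 3 (mod 4), so (121/279) = +(279/121).
Reduce top mod 121: now compute (37/121).
Reciprocity: 37 ≡ 1 and 121 ≡ 1 (mod 4), so (37/121) = +(121/37).
Reduce top mod 37: now compute (10/37).
Pull out 2: since 37 ≡ 5 (mod 8), (2/37) = -1.
Reciprocity: 5 ≡ 1 and 37 ≡ 1 (mod 4), so (5/37) = +(37/5).
Reduce top mod 5: now compute (2/5).
Pull out 2: since 5 ≡ 5 (mod 8), (2/5) = -1.
Reached (1/5) = 1. Collecting the sign flips along the way, the symbol is +1.

1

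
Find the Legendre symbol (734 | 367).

0

First reduce: 734 ≡ 0 (mod 367).
Top reduces to 0: gcd > 1, so the symbol is 0.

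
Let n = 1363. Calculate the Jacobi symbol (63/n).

Reciprocity: 63 ≡ 3 and 1363 ≡ 3 (mod 4), so (63/1363) = −(1363/63).
Reduce top mod 63: now compute (40/63).
Pull out 2^3: since 63 ≡ 7 (mod 8), (2/63) = +1, so (2/63)^3 = +1.
Reciprocity: 5 ≡ 1 and 63 ≡ 3 (mod 4), so (5/63) = +(63/5).
Reduce top mod 5: now compute (3/5).
Reciprocity: 3 ≡ 3 and 5 ≡ 1 (mod 4), so (3/5) = +(5/3).
Reduce top mod 3: now compute (2/3).
Pull out 2: since 3 ≡ 3 (mod 8), (2/3) = -1.
Reached (1/3) = 1. Collecting the sign flips along the way, the symbol is +1.

1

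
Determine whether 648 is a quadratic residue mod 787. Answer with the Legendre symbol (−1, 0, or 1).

Pull out 2^3: since 787 ≡ 3 (mod 8), (2/787) = -1, so (2/787)^3 = -1.
Reciprocity: 81 ≡ 1 and 787 ≡ 3 (mod 4), so (81/787) = +(787/81).
Reduce top mod 81: now compute (58/81).
Pull out 2: since 81 ≡ 1 (mod 8), (2/81) = +1.
Reciprocity: 29 ≡ 1 and 81 ≡ 1 (mod 4), so (29/81) = +(81/29).
Reduce top mod 29: now compute (23/29).
Reciprocity: 23 ≡ 3 and 29 ≡ 1 (mod 4), so (23/29) = +(29/23).
Reduce top mod 23: now compute (6/23).
Pull out 2: since 23 ≡ 7 (mod 8), (2/23) = +1.
Reciprocity: 3 ≡ 3 and 23 ≡ 3 (mod 4), so (3/23) = −(23/3).
Reduce top mod 3: now compute (2/3).
Pull out 2: since 3 ≡ 3 (mod 8), (2/3) = -1.
Reached (1/3) = 1. Collecting the sign flips along the way, the symbol is -1.

-1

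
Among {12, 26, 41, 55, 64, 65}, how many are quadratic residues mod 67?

(12/67) = -1 → non-residue.
(26/67) = +1 → QR.
(41/67) = -1 → non-residue.
(55/67) = +1 → QR.
(64/67) = +1 → QR.
(65/67) = +1 → QR.
Total quadratic residues among the 6: 4.

4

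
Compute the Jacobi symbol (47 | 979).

Reciprocity: 47 ≡ 3 and 979 ≡ 3 (mod 4), so (47/979) = −(979/47).
Reduce top mod 47: now compute (39/47).
Reciprocity: 39 ≡ 3 and 47 ≡ 3 (mod 4), so (39/47) = −(47/39).
Reduce top mod 39: now compute (8/39).
Pull out 2^3: since 39 ≡ 7 (mod 8), (2/39) = +1, so (2/39)^3 = +1.
Reached (1/39) = 1. Collecting the sign flips along the way, the symbol is +1.

1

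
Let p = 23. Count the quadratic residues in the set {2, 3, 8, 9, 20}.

(2/23) = +1 → QR.
(3/23) = +1 → QR.
(8/23) = +1 → QR.
(9/23) = +1 → QR.
(20/23) = -1 → non-residue.
Total quadratic residues among the 5: 4.

4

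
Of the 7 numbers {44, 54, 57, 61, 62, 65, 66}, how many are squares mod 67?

(44/67) = -1 → non-residue.
(54/67) = +1 → QR.
(57/67) = -1 → non-residue.
(61/67) = -1 → non-residue.
(62/67) = +1 → QR.
(65/67) = +1 → QR.
(66/67) = -1 → non-residue.
Total quadratic residues among the 7: 3.

3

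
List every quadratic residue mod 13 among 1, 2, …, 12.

Square k = 1,…,6 (k and 13−k give the same square):
1²=1, 2²=4, 3²=9, 4²≡3, 5²≡12, 6²≡10 (mod 13).
So the quadratic residues mod 13 are {1, 3, 4, 9, 10, 12}.

1, 3, 4, 9, 10, 12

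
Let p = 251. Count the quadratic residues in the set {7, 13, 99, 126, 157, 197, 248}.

(7/251) = +1 → QR.
(13/251) = +1 → QR.
(99/251) = -1 → non-residue.
(126/251) = -1 → non-residue.
(157/251) = -1 → non-residue.
(197/251) = +1 → QR.
(248/251) = -1 → non-residue.
Total quadratic residues among the 7: 3.

3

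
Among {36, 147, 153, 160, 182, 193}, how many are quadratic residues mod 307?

(36/307) = +1 → QR.
(147/307) = -1 → non-residue.
(153/307) = +1 → QR.
(160/307) = +1 → QR.
(182/307) = +1 → QR.
(193/307) = -1 → non-residue.
Total quadratic residues among the 6: 4.

4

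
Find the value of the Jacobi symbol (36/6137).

1

Pull out 2^2: since 6137 ≡ 1 (mod 8), (2/6137) = +1, so (2/6137)^2 = +1.
Reciprocity: 9 ≡ 1 and 6137 ≡ 1 (mod 4), so (9/6137) = +(6137/9).
Reduce top mod 9: now compute (8/9).
Pull out 2^3: since 9 ≡ 1 (mod 8), (2/9) = +1, so (2/9)^3 = +1.
Reached (1/9) = 1. Collecting the sign flips along the way, the symbol is +1.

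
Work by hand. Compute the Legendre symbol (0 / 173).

Top reduces to 0: gcd > 1, so the symbol is 0.

0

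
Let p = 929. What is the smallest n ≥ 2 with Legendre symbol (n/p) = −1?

3

(2/929) = +1, so 2 is a residue.
(3/929) = −1, so 3 is the smallest positive non-residue mod 929.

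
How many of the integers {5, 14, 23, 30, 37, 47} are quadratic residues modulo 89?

2

(5/89) = +1 → QR.
(14/89) = -1 → non-residue.
(23/89) = -1 → non-residue.
(30/89) = -1 → non-residue.
(37/89) = -1 → non-residue.
(47/89) = +1 → QR.
Total quadratic residues among the 6: 2.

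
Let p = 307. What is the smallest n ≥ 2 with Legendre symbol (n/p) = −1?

(2/307) = −1, so 2 is the smallest positive non-residue mod 307.

2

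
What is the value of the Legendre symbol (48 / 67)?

-1

Euler's criterion: (48/67) ≡ 48^33 (mod 67).
48^2 ≡ 26 (mod 67)
48^4 ≡ 6 (mod 67)
48^8 ≡ 36 (mod 67)
48^16 ≡ 23 (mod 67)
48^32 ≡ 60 (mod 67)
48^33 = 48^(32+1) ≡ 66 (mod 67).
Result is 66 ≡ −1, so (48/67) = −1.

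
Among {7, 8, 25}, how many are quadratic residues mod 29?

(7/29) = +1 → QR.
(8/29) = -1 → non-residue.
(25/29) = +1 → QR.
Total quadratic residues among the 3: 2.

2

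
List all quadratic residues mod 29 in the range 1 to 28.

1,4,5,6,7,9,13,16,20,22,23,24,25,28

Square k = 1,…,14 (k and 29−k give the same square):
1²=1, 2²=4, 3²=9, 4²=16, 5²=25, 6²≡7, 7²≡20, 8²≡6, 9²≡23, 10²≡13, 11²≡5, 12²≡28, 13²≡24, 14²≡22 (mod 29).
So the quadratic residues mod 29 are {1, 4, 5, 6, 7, 9, 13, 16, 20, 22, 23, 24, 25, 28}.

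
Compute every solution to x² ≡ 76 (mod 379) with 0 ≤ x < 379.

Since 379 ≡ 3 (mod 4), a square root of 76 is 76^((379+1)/4) = 76^95 mod 379.
Repeated squaring: 76^2≡91, 76^4≡322, 76^8≡217, 76^16≡93, 76^32≡311, 76^64≡76 (mod 379).
76^95 = 76^(64+16+8+4+2+1) ≡ 311 (mod 379).
Check: 311² = 96721 ≡ 76 (mod 379). The two roots are 68 and 311.

68, 311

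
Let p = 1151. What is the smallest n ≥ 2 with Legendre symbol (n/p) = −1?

13

(2/1151) = +1, so 2 is a residue.
(3/1151) = +1, so 3 is a residue.
(4/1151) = +1, so 4 is a residue.
(5/1151) = +1, so 5 is a residue.
(6/1151) = +1, so 6 is a residue.
(7/1151) = +1, so 7 is a residue.
(8/1151) = +1, so 8 is a residue.
(9/1151) = +1, so 9 is a residue.
(10/1151) = +1, so 10 is a residue.
(11/1151) = +1, so 11 is a residue.
(12/1151) = +1, so 12 is a residue.
(13/1151) = −1, so 13 is the smallest positive non-residue mod 1151.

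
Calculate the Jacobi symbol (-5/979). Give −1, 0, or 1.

First reduce: -5 ≡ 974 (mod 979).
Pull out 2: since 979 ≡ 3 (mod 8), (2/979) = -1.
Reciprocity: 487 ≡ 3 and 979 ≡ 3 (mod 4), so (487/979) = −(979/487).
Reduce top mod 487: now compute (5/487).
Reciprocity: 5 ≡ 1 and 487 ≡ 3 (mod 4), so (5/487) = +(487/5).
Reduce top mod 5: now compute (2/5).
Pull out 2: since 5 ≡ 5 (mod 8), (2/5) = -1.
Reached (1/5) = 1. Collecting the sign flips along the way, the symbol is -1.

-1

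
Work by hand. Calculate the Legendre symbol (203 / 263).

1

Reciprocity: 203 ≡ 3 and 263 ≡ 3 (mod 4), so (203/263) = −(263/203).
Reduce top mod 203: now compute (60/203).
Pull out 2^2: since 203 ≡ 3 (mod 8), (2/203) = -1, so (2/203)^2 = +1.
Reciprocity: 15 ≡ 3 and 203 ≡ 3 (mod 4), so (15/203) = −(203/15).
Reduce top mod 15: now compute (8/15).
Pull out 2^3: since 15 ≡ 7 (mod 8), (2/15) = +1, so (2/15)^3 = +1.
Reached (1/15) = 1. Collecting the sign flips along the way, the symbol is +1.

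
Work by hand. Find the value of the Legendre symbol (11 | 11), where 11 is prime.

First reduce: 11 ≡ 0 (mod 11).
Top reduces to 0: gcd > 1, so the symbol is 0.

0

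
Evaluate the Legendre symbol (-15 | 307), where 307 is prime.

-1

Euler's criterion: (-15/307) ≡ 292^153 (mod 307).
292^2 ≡ 225 (mod 307)
292^4 ≡ 277 (mod 307)
292^8 ≡ 286 (mod 307)
292^16 ≡ 134 (mod 307)
292^32 ≡ 150 (mod 307)
292^64 ≡ 89 (mod 307)
292^128 ≡ 246 (mod 307)
292^153 = 292^(128+16+8+1) ≡ 306 (mod 307).
Result is 306 ≡ −1, so (-15/307) = −1.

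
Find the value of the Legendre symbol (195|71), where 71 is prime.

First reduce: 195 ≡ 53 (mod 71).
Reciprocity: 53 ≡ 1 and 71 ≡ 3 (mod 4), so (53/71) = +(71/53).
Reduce top mod 53: now compute (18/53).
Pull out 2: since 53 ≡ 5 (mod 8), (2/53) = -1.
Reciprocity: 9 ≡ 1 and 53 ≡ 1 (mod 4), so (9/53) = +(53/9).
Reduce top mod 9: now compute (8/9).
Pull out 2^3: since 9 ≡ 1 (mod 8), (2/9) = +1, so (2/9)^3 = +1.
Reached (1/9) = 1. Collecting the sign flips along the way, the symbol is -1.

-1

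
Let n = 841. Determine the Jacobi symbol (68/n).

Pull out 2^2: since 841 ≡ 1 (mod 8), (2/841) = +1, so (2/841)^2 = +1.
Reciprocity: 17 ≡ 1 and 841 ≡ 1 (mod 4), so (17/841) = +(841/17).
Reduce top mod 17: now compute (8/17).
Pull out 2^3: since 17 ≡ 1 (mod 8), (2/17) = +1, so (2/17)^3 = +1.
Reached (1/17) = 1. Collecting the sign flips along the way, the symbol is +1.

1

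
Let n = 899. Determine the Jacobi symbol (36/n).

Pull out 2^2: since 899 ≡ 3 (mod 8), (2/899) = -1, so (2/899)^2 = +1.
Reciprocity: 9 ≡ 1 and 899 ≡ 3 (mod 4), so (9/899) = +(899/9).
Reduce top mod 9: now compute (8/9).
Pull out 2^3: since 9 ≡ 1 (mod 8), (2/9) = +1, so (2/9)^3 = +1.
Reached (1/9) = 1. Collecting the sign flips along the way, the symbol is +1.

1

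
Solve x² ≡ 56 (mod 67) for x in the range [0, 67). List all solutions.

18, 49

Since 67 ≡ 3 (mod 4), a square root of 56 is 56^((67+1)/4) = 56^17 mod 67.
Repeated squaring: 56^2≡54, 56^4≡35, 56^8≡19, 56^16≡26 (mod 67).
56^17 = 56^(16+1) ≡ 49 (mod 67).
Check: 49² = 2401 ≡ 56 (mod 67). The two roots are 18 and 49.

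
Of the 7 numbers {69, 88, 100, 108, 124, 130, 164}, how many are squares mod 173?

(69/173) = -1 → non-residue.
(88/173) = +1 → QR.
(100/173) = +1 → QR.
(108/173) = -1 → non-residue.
(124/173) = +1 → QR.
(130/173) = +1 → QR.
(164/173) = +1 → QR.
Total quadratic residues among the 7: 5.

5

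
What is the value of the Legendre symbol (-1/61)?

First reduce: -1 ≡ 60 (mod 61).
Pull out 2^2: since 61 ≡ 5 (mod 8), (2/61) = -1, so (2/61)^2 = +1.
Reciprocity: 15 ≡ 3 and 61 ≡ 1 (mod 4), so (15/61) = +(61/15).
Reduce top mod 15: now compute (1/15).
Reached (1/15) = 1. Collecting the sign flips along the way, the symbol is +1.

1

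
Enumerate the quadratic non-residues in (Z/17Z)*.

Square k = 1,…,8 (k and 17−k give the same square):
1²=1, 2²=4, 3²=9, 4²=16, 5²≡8, 6²≡2, 7²≡15, 8²≡13 (mod 17).
The residues are {1, 2, 4, 8, 9, 13, 15, 16}; the non-residues are the remaining 8 nonzero classes.

3,5,6,7,10,11,12,14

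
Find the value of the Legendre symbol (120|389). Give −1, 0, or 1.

1

Pull out 2^3: since 389 ≡ 5 (mod 8), (2/389) = -1, so (2/389)^3 = -1.
Reciprocity: 15 ≡ 3 and 389 ≡ 1 (mod 4), so (15/389) = +(389/15).
Reduce top mod 15: now compute (14/15).
Pull out 2: since 15 ≡ 7 (mod 8), (2/15) = +1.
Reciprocity: 7 ≡ 3 and 15 ≡ 3 (mod 4), so (7/15) = −(15/7).
Reduce top mod 7: now compute (1/7).
Reached (1/7) = 1. Collecting the sign flips along the way, the symbol is +1.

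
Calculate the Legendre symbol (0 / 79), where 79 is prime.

0

Top reduces to 0: gcd > 1, so the symbol is 0.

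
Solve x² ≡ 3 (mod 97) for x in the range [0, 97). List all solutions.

10, 87

97 ≡ 1 (mod 4), so we find a root by search.
Trying successive values, 10² = 100 ≡ 3 (mod 97). The other root is 97 − 10 = 87.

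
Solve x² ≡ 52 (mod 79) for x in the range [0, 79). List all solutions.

Since 79 ≡ 3 (mod 4), a square root of 52 is 52^((79+1)/4) = 52^20 mod 79.
Repeated squaring: 52^2≡18, 52^4≡8, 52^8≡64, 52^16≡67 (mod 79).
52^20 = 52^(16+4) ≡ 62 (mod 79).
Check: 62² = 3844 ≡ 52 (mod 79). The two roots are 17 and 62.

17, 62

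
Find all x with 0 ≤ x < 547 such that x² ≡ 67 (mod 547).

Since 547 ≡ 3 (mod 4), a square root of 67 is 67^((547+1)/4) = 67^137 mod 547.
Repeated squaring: 67^2≡113, 67^4≡188, 67^8≡336, 67^16≡214, 67^32≡395, 67^64≡130, 67^128≡490 (mod 547).
67^137 = 67^(128+8+1) ≡ 78 (mod 547).
Check: 78² = 6084 ≡ 67 (mod 547). The two roots are 78 and 469.

78, 469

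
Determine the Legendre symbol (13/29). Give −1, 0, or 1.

Reciprocity: 13 ≡ 1 and 29 ≡ 1 (mod 4), so (13/29) = +(29/13).
Reduce top mod 13: now compute (3/13).
Reciprocity: 3 ≡ 3 and 13 ≡ 1 (mod 4), so (3/13) = +(13/3).
Reduce top mod 3: now compute (1/3).
Reached (1/3) = 1. Collecting the sign flips along the way, the symbol is +1.

1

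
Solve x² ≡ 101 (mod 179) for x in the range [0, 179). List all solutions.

82, 97

Since 179 ≡ 3 (mod 4), a square root of 101 is 101^((179+1)/4) = 101^45 mod 179.
Repeated squaring: 101^2≡177, 101^4≡4, 101^8≡16, 101^16≡77, 101^32≡22 (mod 179).
101^45 = 101^(32+8+4+1) ≡ 82 (mod 179).
Check: 82² = 6724 ≡ 101 (mod 179). The two roots are 82 and 97.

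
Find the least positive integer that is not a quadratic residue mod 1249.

7

(2/1249) = +1, so 2 is a residue.
(3/1249) = +1, so 3 is a residue.
(4/1249) = +1, so 4 is a residue.
(5/1249) = +1, so 5 is a residue.
(6/1249) = +1, so 6 is a residue.
(7/1249) = −1, so 7 is the smallest positive non-residue mod 1249.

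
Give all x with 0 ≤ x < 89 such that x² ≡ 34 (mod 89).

37, 52

89 ≡ 1 (mod 4), so we find a root by search.
Trying successive values, 37² = 1369 ≡ 34 (mod 89). The other root is 89 − 37 = 52.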